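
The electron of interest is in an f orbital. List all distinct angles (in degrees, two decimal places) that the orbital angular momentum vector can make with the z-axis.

θ ∈ {30.00°, 54.74°, 73.22°, 90.00°, 106.78°, 125.26°, 150.00°}

For an f orbital, l = 3.
|L|² = l(l+1)ℏ² = 12ℏ², so |L| = 2√3 ℏ.
cos θ = m_l/√12 for each m_l ∈ {-3, -2, -1, 0, 1, 2, 3}.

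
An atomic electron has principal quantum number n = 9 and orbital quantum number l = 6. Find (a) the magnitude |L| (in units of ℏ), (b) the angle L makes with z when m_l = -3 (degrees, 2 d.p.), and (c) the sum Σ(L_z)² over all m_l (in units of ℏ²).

|L| = √42 ℏ ≈ 6.481ℏ; θ(m_l=-3) ≈ 117.58°; Σ(L_z)² = 182 ℏ²

|L| = ℏ√(6·7) = √42 ℏ ≈ 6.481ℏ.
For m_l = -3: cos θ = -3/√42, θ ≈ 117.58°.
Σ m_l² = 182, so Σ(L_z)² = 182 ℏ².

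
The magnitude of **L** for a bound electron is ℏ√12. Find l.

l = 3

|L| = ℏ√(l(l+1)), so l(l+1) = 12.
The positive root is l = 3.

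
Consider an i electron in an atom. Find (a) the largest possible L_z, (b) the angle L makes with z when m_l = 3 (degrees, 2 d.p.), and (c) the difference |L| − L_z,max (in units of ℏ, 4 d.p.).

For an i orbital, l = 6.
L_z,max = lℏ = 6ℏ.
For m_l = 3: cos θ = 3/√42, θ ≈ 62.42°.
|L| − L_z,max = (√42 − 6)ℏ ≈ 0.4807ℏ.

L_z,max = 6ℏ; θ(m_l=3) ≈ 62.42°; |L|−L_z,max ≈ 0.4807ℏ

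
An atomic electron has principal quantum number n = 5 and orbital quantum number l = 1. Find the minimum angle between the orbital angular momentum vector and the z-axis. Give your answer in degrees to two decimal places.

θ_min ≈ 45.00°

|L| = √(l(l+1)) ℏ = √2 ℏ.
The smallest angle corresponds to the largest L_z, i.e. m_l = l = 1, giving L_z = 1ℏ.
cos θ_min = 1/√2, so θ_min ≈ 45.00°.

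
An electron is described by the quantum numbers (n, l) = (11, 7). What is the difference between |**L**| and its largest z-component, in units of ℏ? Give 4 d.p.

|L| = 2√14 ℏ ≈ 7.4833ℏ, while L_z,max = lℏ = 7ℏ.
The difference is (2√14 − 7)ℏ ≈ 0.4833ℏ.

|L| − L_z,max ≈ 0.4833ℏ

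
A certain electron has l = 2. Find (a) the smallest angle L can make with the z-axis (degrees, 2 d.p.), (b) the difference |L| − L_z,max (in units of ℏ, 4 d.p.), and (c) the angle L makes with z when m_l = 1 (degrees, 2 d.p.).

θ_min ≈ 35.26°; |L|−L_z,max ≈ 0.4495ℏ; θ(m_l=1) ≈ 65.91°

cos θ_min = 2/√6, so θ_min ≈ 35.26°.
|L| − L_z,max = (√6 − 2)ℏ ≈ 0.4495ℏ.
For m_l = 1: cos θ = 1/√6, θ ≈ 65.91°.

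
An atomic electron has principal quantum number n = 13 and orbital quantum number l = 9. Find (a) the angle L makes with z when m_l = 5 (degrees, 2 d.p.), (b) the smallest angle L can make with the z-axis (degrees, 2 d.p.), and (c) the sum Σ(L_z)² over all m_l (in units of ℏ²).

θ(m_l=5) ≈ 58.19°; θ_min ≈ 18.43°; Σ(L_z)² = 570 ℏ²

For m_l = 5: cos θ = 5/√90, θ ≈ 58.19°.
cos θ_min = 9/√90, so θ_min ≈ 18.43°.
Σ m_l² = 570, so Σ(L_z)² = 570 ℏ².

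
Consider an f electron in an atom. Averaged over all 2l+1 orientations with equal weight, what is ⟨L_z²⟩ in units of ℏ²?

⟨L_z²⟩ = 4 ℏ²

An f state has l = 3.
m_l runs from −3 to 3, i.e. {-3, -2, -1, 0, 1, 2, 3}.
⟨L_z²⟩ = ℏ²·(Σ m_l²)/(2l+1) = ℏ²·28/7 = 4ℏ².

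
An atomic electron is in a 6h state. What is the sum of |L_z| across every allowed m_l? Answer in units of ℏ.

For 6h, l = 5.
m_l ∈ {-5, -4, -3, -2, -1, 0, 1, 2, 3, 4, 5}.
Σ|m_l| = l(l+1) = 30.

Σ|L_z| = 30 ℏ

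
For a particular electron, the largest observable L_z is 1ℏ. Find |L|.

The maximum L_z equals lℏ, giving l = 1.
|L| = ℏ√(l(l+1)) = √2 ℏ.

|L| = √2 ℏ ≈ 1.414ℏ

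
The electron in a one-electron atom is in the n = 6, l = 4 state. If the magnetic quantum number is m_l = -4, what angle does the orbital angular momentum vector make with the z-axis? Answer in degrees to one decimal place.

θ ≈ 153.4°

|L|² = l(l+1)ℏ² = 20ℏ², so |L| = 2√5 ℏ.
L_z = m_l ℏ = −4ℏ.
cos θ = L_z/|L| = -4/√20, so θ ≈ 153.4°.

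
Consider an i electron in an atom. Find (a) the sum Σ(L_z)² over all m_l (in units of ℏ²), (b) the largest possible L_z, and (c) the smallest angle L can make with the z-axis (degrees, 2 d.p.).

Σ(L_z)² = 182 ℏ²; L_z,max = 6ℏ; θ_min ≈ 22.21°

For an i orbital, l = 6.
Σ m_l² = 182, so Σ(L_z)² = 182 ℏ².
L_z,max = lℏ = 6ℏ.
cos θ_min = 6/√42, so θ_min ≈ 22.21°.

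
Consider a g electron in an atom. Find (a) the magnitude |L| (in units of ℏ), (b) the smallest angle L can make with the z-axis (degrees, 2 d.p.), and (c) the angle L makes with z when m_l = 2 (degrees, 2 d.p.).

The letter g corresponds to l = 4.
|L| = ℏ√(4·5) = 2√5 ℏ ≈ 4.472ℏ.
cos θ_min = 4/√20, so θ_min ≈ 26.57°.
For m_l = 2: cos θ = 2/√20, θ ≈ 63.43°.

|L| = 2√5 ℏ ≈ 4.472ℏ; θ_min ≈ 26.57°; θ(m_l=2) ≈ 63.43°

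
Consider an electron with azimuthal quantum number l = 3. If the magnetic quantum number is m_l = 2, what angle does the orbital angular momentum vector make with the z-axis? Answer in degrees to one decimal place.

|L|² = l(l+1)ℏ² = 12ℏ², so |L| = 2√3 ℏ.
L_z = m_l ℏ = 2ℏ.
cos θ = L_z/|L| = 2/√12, so θ ≈ 54.7°.

θ ≈ 54.7°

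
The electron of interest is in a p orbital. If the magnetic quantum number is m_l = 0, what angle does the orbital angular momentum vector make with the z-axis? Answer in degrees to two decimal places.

For a p orbital, l = 1.
|L|² = l(l+1)ℏ² = 2ℏ², so |L| = √2 ℏ.
L_z = m_l ℏ = 0ℏ.
cos θ = L_z/|L| = 0/√2, so θ ≈ 90.00°.

θ ≈ 90.00°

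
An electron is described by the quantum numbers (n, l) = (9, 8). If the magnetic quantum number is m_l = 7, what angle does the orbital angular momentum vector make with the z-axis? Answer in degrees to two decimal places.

θ ≈ 34.42°

|L| = √(l(l+1)) ℏ = 6√2 ℏ.
L_z = m_l ℏ = 7ℏ.
cos θ = L_z/|L| = 7/√72, so θ ≈ 34.42°.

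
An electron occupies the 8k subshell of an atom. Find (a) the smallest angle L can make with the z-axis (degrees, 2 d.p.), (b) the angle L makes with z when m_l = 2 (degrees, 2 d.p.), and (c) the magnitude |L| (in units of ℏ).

8k means n = 8, l = 7.
cos θ_min = 7/√56, so θ_min ≈ 20.70°.
For m_l = 2: cos θ = 2/√56, θ ≈ 74.50°.
|L| = ℏ√(7·8) = 2√14 ℏ ≈ 7.483ℏ.

θ_min ≈ 20.70°; θ(m_l=2) ≈ 74.50°; |L| = 2√14 ℏ ≈ 7.483ℏ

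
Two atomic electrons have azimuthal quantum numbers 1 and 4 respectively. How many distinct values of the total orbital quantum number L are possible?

L runs from |1 − 4| = 3 to 1 + 4 = 5.
L ∈ {3, 4, 5}.
That is 3 values.

3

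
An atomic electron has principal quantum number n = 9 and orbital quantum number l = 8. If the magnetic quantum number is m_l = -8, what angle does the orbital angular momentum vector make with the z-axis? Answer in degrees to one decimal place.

|L| = √(l(l+1)) ℏ = 6√2 ℏ.
L_z = m_l ℏ = −8ℏ.
cos θ = L_z/|L| = -8/√72, so θ ≈ 160.5°.

θ ≈ 160.5°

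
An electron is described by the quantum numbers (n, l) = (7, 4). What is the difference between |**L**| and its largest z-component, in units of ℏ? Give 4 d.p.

|L| − L_z,max ≈ 0.4721ℏ

|L| = 2√5 ℏ ≈ 4.4721ℏ, while L_z,max = lℏ = 4ℏ.
The difference is (2√5 − 4)ℏ ≈ 0.4721ℏ.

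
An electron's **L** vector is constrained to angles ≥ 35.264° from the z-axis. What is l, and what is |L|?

l = 2, |L| = √6 ℏ ≈ 2.449ℏ

cos θ_min = l/√(l(l+1)) = √(l/(l+1)), so l/(l+1) = cos²(35.264°) = 0.6667.
l = cos²θ/sin²θ ≈ 2.
Then |L| = ℏ√(2·3) = √6 ℏ.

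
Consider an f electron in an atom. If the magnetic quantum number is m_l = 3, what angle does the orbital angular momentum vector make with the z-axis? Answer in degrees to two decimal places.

An f state has l = 3.
|L| = ℏ√(l(l+1)) = 2√3 ℏ.
L_z = m_l ℏ = 3ℏ.
cos θ = L_z/|L| = 3/√12, so θ ≈ 30.00°.

θ ≈ 30.00°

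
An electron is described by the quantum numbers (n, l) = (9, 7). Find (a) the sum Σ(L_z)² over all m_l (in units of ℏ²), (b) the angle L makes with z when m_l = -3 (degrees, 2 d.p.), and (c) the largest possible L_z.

Σ m_l² = 280, so Σ(L_z)² = 280 ℏ².
For m_l = -3: cos θ = -3/√56, θ ≈ 113.63°.
L_z,max = lℏ = 7ℏ.

Σ(L_z)² = 280 ℏ²; θ(m_l=-3) ≈ 113.63°; L_z,max = 7ℏ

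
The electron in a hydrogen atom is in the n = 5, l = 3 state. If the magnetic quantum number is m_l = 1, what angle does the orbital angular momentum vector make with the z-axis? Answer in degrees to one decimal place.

θ ≈ 73.2°

|L|² = l(l+1)ℏ² = 12ℏ², so |L| = 2√3 ℏ.
L_z = m_l ℏ = 1ℏ.
cos θ = L_z/|L| = 1/√12, so θ ≈ 73.2°.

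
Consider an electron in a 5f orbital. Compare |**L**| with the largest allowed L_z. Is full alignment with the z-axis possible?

No: L_z,max = 3ℏ < |L| = 2√3 ℏ ≈ 3.464ℏ

The 5f subshell has l = 3.
|L| = 2√3 ℏ ≈ 3.4641ℏ, while L_z,max = lℏ = 3ℏ.
Since |L| > L_z,max, the vector can never point exactly along z; the closest it comes is θ_min = arccos(3/√12) ≈ 30.0°.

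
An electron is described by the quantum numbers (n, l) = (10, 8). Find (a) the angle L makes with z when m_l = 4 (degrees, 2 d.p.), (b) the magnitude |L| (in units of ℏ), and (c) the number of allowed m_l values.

θ(m_l=4) ≈ 61.87°; |L| = 6√2 ℏ ≈ 8.485ℏ; 17 values

For m_l = 4: cos θ = 4/√72, θ ≈ 61.87°.
|L| = ℏ√(8·9) = 6√2 ℏ ≈ 8.485ℏ.
There are 2l+1 = 17 values of m_l.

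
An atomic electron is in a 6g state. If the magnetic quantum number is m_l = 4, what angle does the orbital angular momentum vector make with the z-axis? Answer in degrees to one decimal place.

6g means n = 6, l = 4.
|L| = ℏ√(l(l+1)) = 2√5 ℏ.
L_z = m_l ℏ = 4ℏ.
cos θ = L_z/|L| = 4/√20, so θ ≈ 26.6°.

θ ≈ 26.6°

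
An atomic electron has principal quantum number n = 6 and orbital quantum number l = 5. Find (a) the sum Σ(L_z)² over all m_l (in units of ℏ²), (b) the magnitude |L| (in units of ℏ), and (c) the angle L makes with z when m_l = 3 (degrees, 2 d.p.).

Σ(L_z)² = 110 ℏ²; |L| = √30 ℏ ≈ 5.477ℏ; θ(m_l=3) ≈ 56.79°

Σ m_l² = 110, so Σ(L_z)² = 110 ℏ².
|L| = ℏ√(5·6) = √30 ℏ ≈ 5.477ℏ.
For m_l = 3: cos θ = 3/√30, θ ≈ 56.79°.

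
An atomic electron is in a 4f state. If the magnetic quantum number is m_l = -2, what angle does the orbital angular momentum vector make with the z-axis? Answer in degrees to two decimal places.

θ ≈ 125.26°

For 4f, l = 3.
|L| = √(l(l+1)) ℏ = 2√3 ℏ.
L_z = m_l ℏ = −2ℏ.
cos θ = L_z/|L| = -2/√12, so θ ≈ 125.26°.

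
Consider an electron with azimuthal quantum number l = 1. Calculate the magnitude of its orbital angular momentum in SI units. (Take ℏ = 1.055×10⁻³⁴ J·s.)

|L| = 1.492×10⁻³⁴ J·s

|L| = ℏ√(l(l+1)) = ℏ√(1·2) = √2 ℏ
Numerically, |L| = 1.414 × (1.055×10⁻³⁴ J·s) = 1.492×10⁻³⁴ J·s.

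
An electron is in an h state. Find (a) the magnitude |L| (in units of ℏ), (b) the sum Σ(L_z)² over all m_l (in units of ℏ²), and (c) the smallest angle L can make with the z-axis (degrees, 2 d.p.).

|L| = √30 ℏ ≈ 5.477ℏ; Σ(L_z)² = 110 ℏ²; θ_min ≈ 24.09°

H corresponds to l = 5.
|L| = ℏ√(5·6) = √30 ℏ ≈ 5.477ℏ.
Σ m_l² = 110, so Σ(L_z)² = 110 ℏ².
cos θ_min = 5/√30, so θ_min ≈ 24.09°.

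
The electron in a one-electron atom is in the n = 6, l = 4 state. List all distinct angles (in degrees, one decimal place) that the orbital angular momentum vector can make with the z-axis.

θ ∈ {26.6°, 47.9°, 63.4°, 77.1°, 90.0°, 102.9°, 116.6°, 132.1°, 153.4°}

|L| = √(l(l+1)) ℏ = 2√5 ℏ.
cos θ = m_l/√20 for each m_l ∈ {-4, -3, -2, -1, 0, 1, 2, 3, 4}.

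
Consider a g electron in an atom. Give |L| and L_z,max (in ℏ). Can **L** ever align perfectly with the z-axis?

No: L_z,max = 4ℏ < |L| = 2√5 ℏ ≈ 4.472ℏ

A g state has l = 4.
|L| = 2√5 ℏ ≈ 4.4721ℏ, while L_z,max = lℏ = 4ℏ.
Since |L| > L_z,max, the vector can never point exactly along z; the closest it comes is θ_min = arccos(4/√20) ≈ 26.6°.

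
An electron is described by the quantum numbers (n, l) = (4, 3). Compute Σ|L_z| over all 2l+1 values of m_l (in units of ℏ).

Σ|L_z| = 12 ℏ

m_l ∈ {-3, -2, -1, 0, 1, 2, 3}.
Σ|m_l| = 2(1+2+…+3) = 12.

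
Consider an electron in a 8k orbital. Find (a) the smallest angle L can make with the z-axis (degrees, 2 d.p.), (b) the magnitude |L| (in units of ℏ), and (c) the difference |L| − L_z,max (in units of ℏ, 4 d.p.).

The 8k subshell has l = 7.
cos θ_min = 7/√56, so θ_min ≈ 20.70°.
|L| = ℏ√(7·8) = 2√14 ℏ ≈ 7.483ℏ.
|L| − L_z,max = (2√14 − 7)ℏ ≈ 0.4833ℏ.

θ_min ≈ 20.70°; |L| = 2√14 ℏ ≈ 7.483ℏ; |L|−L_z,max ≈ 0.4833ℏ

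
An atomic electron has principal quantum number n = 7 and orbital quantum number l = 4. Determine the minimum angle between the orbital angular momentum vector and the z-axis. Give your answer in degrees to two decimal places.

|L| = √(l(l+1)) ℏ = 2√5 ℏ.
The smallest angle corresponds to the largest L_z, i.e. m_l = l = 4, giving L_z = 4ℏ.
cos θ_min = 4/√20, so θ_min ≈ 26.57°.

θ_min ≈ 26.57°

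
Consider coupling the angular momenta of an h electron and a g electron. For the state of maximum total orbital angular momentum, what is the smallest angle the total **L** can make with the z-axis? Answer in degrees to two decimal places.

θ_min ≈ 18.43°

Angular momentum addition gives L = |l₁ − l₂|, …, l₁ + l₂.
L ∈ {1, 2, 3, 4, 5, 6, 7, 8, 9}.
The maximum is L = 9, with |L_tot| = ℏ√(9·10) = 3√10 ℏ.
The minimum angle with z is arccos(9/√90) ≈ 18.43°.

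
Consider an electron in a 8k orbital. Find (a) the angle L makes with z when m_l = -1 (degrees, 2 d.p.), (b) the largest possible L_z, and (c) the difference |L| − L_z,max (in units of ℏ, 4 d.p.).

θ(m_l=-1) ≈ 97.68°; L_z,max = 7ℏ; |L|−L_z,max ≈ 0.4833ℏ

For 8k, l = 7.
For m_l = -1: cos θ = -1/√56, θ ≈ 97.68°.
L_z,max = lℏ = 7ℏ.
|L| − L_z,max = (2√14 − 7)ℏ ≈ 0.4833ℏ.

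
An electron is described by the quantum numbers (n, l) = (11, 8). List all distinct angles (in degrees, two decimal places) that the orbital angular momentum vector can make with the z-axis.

θ ∈ {19.47°, 34.42°, 45.00°, 53.90°, 61.87°, 69.30°, 76.37°, 83.23°, 90.00°, 96.77°, 103.63°, 110.70°, 118.13°, 126.10°, 135.00°, 145.58°, 160.53°}

|L| = ℏ√(l(l+1)) = 6√2 ℏ.
cos θ = m_l/√72 for each m_l ∈ {-8, -7, -6, -5, -4, -3, -2, -1, 0, 1, 2, 3, 4, 5, 6, 7, 8}.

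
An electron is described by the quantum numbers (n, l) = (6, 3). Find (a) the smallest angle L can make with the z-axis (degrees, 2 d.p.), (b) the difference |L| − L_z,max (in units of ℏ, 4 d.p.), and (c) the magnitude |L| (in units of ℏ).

θ_min ≈ 30.00°; |L|−L_z,max ≈ 0.4641ℏ; |L| = 2√3 ℏ ≈ 3.464ℏ

cos θ_min = 3/√12, so θ_min ≈ 30.00°.
|L| − L_z,max = (2√3 − 3)ℏ ≈ 0.4641ℏ.
|L| = ℏ√(3·4) = 2√3 ℏ ≈ 3.464ℏ.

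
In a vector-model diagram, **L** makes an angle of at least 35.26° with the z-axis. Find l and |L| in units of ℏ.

l = 2, |L| = √6 ℏ ≈ 2.449ℏ

cos²θ_min = l/(l+1) = 0.6667.
Thus l = 0.6667/(1 − 0.6667) ≈ 2.
Then |L| = ℏ√(2·3) = √6 ℏ.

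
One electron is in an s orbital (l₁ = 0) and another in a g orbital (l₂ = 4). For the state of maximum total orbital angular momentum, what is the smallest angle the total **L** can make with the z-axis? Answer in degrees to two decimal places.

θ_min ≈ 26.57°

The total orbital quantum number L ranges from |l₁ − l₂| to l₁ + l₂ in integer steps.
L ∈ {4}.
The maximum is L = 4, with |L_tot| = ℏ√(4·5) = 2√5 ℏ.
The minimum angle with z is arccos(4/√20) ≈ 26.57°.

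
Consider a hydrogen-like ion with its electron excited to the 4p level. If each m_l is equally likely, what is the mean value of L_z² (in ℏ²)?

The 4p level has l = 1.
m_l ∈ {-1, 0, 1}.
⟨L_z²⟩ = ℏ²·l(l+1)/3 = 0.6667ℏ².

⟨L_z²⟩ = 0.6667 ℏ²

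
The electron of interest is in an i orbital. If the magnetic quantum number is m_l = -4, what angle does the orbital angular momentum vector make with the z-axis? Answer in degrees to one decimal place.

θ ≈ 128.1°

I corresponds to l = 6.
|L| = √(l(l+1)) ℏ = √42 ℏ.
L_z = m_l ℏ = −4ℏ.
cos θ = L_z/|L| = -4/√42, so θ ≈ 128.1°.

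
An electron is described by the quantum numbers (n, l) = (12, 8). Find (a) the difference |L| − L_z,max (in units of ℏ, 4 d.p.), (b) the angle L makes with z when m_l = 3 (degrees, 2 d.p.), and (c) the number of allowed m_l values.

|L|−L_z,max ≈ 0.4853ℏ; θ(m_l=3) ≈ 69.30°; 17 values

|L| − L_z,max = (6√2 − 8)ℏ ≈ 0.4853ℏ.
For m_l = 3: cos θ = 3/√72, θ ≈ 69.30°.
There are 2l+1 = 17 values of m_l.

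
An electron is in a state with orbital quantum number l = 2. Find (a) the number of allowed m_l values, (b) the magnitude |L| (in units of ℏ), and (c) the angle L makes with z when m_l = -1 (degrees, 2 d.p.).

There are 2l+1 = 5 values of m_l.
|L| = ℏ√(2·3) = √6 ℏ ≈ 2.449ℏ.
For m_l = -1: cos θ = -1/√6, θ ≈ 114.09°.

5 values; |L| = √6 ℏ ≈ 2.449ℏ; θ(m_l=-1) ≈ 114.09°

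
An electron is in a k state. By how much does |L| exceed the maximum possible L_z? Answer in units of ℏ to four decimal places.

A k state has l = 7.
|L| = 2√14 ℏ ≈ 7.4833ℏ, while L_z,max = lℏ = 7ℏ.
The difference is (2√14 − 7)ℏ ≈ 0.4833ℏ.

|L| − L_z,max ≈ 0.4833ℏ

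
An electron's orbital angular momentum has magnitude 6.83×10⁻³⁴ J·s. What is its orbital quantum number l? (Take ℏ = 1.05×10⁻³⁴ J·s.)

l = 6

Dividing by ℏ: |L|/ℏ ≈ 6.505.
l(l+1) ≈ 6.505² ≈ 42.31, so l = 6.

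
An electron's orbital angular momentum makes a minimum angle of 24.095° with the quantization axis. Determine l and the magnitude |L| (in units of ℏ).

l = 5, |L| = √30 ℏ ≈ 5.477ℏ

cos²θ_min = l/(l+1) = 0.8333.
Solving: l = 5.
Then |L| = ℏ√(5·6) = √30 ℏ.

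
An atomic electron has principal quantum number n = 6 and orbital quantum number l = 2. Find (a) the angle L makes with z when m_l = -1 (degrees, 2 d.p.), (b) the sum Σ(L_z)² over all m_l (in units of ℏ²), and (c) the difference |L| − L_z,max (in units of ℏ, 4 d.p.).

For m_l = -1: cos θ = -1/√6, θ ≈ 114.09°.
Σ m_l² = 10, so Σ(L_z)² = 10 ℏ².
|L| − L_z,max = (√6 − 2)ℏ ≈ 0.4495ℏ.

θ(m_l=-1) ≈ 114.09°; Σ(L_z)² = 10 ℏ²; |L|−L_z,max ≈ 0.4495ℏ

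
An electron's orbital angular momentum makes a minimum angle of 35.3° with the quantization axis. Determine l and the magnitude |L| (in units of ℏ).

cos θ_min = l/√(l(l+1)) = √(l/(l+1)), so l/(l+1) = cos²(35.3°) = 0.6661.
Thus l = 0.6661/(1 − 0.6661) ≈ 2.
Then |L| = ℏ√(2·3) = √6 ℏ.

l = 2, |L| = √6 ℏ ≈ 2.449ℏ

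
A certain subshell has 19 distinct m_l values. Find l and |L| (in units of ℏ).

l = 9, |L| = 3√10 ℏ ≈ 9.487ℏ

Since there are 2l+1 = 19 values of m_l, l = 9.
Then |L| = √(l(l+1)) ℏ = 3√10 ℏ.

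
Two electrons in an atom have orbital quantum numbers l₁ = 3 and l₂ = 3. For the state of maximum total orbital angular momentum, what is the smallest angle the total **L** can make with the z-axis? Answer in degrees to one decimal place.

θ_min ≈ 22.2°

L runs from |3 − 3| = 0 to 3 + 3 = 6.
L ∈ {0, 1, 2, 3, 4, 5, 6}.
The maximum is L = 6, with |L_tot| = ℏ√(6·7) = √42 ℏ.
The minimum angle with z is arccos(6/√42) ≈ 22.2°.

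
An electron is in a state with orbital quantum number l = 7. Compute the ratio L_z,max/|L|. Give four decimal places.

L_z,max/|L| = 0.9354

|L| = 2√14 ℏ ≈ 7.4833ℏ, while L_z,max = lℏ = 7ℏ.
L_z,max/|L| = 7/√56 = 0.9354.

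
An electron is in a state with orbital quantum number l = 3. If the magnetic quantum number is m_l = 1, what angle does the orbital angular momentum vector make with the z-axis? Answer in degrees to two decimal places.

θ ≈ 73.22°

|L|² = l(l+1)ℏ² = 12ℏ², so |L| = 2√3 ℏ.
L_z = m_l ℏ = 1ℏ.
cos θ = L_z/|L| = 1/√12, so θ ≈ 73.22°.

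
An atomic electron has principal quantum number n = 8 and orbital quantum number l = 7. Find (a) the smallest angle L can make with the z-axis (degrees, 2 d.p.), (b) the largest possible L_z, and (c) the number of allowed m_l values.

cos θ_min = 7/√56, so θ_min ≈ 20.70°.
L_z,max = lℏ = 7ℏ.
There are 2l+1 = 15 values of m_l.

θ_min ≈ 20.70°; L_z,max = 7ℏ; 15 values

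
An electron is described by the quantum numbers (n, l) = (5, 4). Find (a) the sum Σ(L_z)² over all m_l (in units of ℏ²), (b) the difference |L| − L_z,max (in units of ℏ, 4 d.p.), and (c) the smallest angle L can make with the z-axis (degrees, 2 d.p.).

Σ m_l² = 60, so Σ(L_z)² = 60 ℏ².
|L| − L_z,max = (2√5 − 4)ℏ ≈ 0.4721ℏ.
cos θ_min = 4/√20, so θ_min ≈ 26.57°.

Σ(L_z)² = 60 ℏ²; |L|−L_z,max ≈ 0.4721ℏ; θ_min ≈ 26.57°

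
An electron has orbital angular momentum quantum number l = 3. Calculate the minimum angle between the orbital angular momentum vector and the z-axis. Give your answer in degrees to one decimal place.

|L|² = l(l+1)ℏ² = 12ℏ², so |L| = 2√3 ℏ.
The smallest angle corresponds to the largest L_z, i.e. m_l = l = 3, giving L_z = 3ℏ.
cos θ_min = 3/√12, so θ_min ≈ 30.0°.

θ_min ≈ 30.0°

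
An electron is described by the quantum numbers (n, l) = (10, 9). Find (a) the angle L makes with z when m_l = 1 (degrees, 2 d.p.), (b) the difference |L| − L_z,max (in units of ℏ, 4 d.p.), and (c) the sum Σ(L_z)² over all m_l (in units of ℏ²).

θ(m_l=1) ≈ 83.95°; |L|−L_z,max ≈ 0.4868ℏ; Σ(L_z)² = 570 ℏ²

For m_l = 1: cos θ = 1/√90, θ ≈ 83.95°.
|L| − L_z,max = (3√10 − 9)ℏ ≈ 0.4868ℏ.
Σ m_l² = 570, so Σ(L_z)² = 570 ℏ².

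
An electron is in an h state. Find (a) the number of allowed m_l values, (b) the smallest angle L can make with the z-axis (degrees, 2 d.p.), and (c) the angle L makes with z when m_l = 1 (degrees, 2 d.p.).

11 values; θ_min ≈ 24.09°; θ(m_l=1) ≈ 79.48°

For an h orbital, l = 5.
There are 2l+1 = 11 values of m_l.
cos θ_min = 5/√30, so θ_min ≈ 24.09°.
For m_l = 1: cos θ = 1/√30, θ ≈ 79.48°.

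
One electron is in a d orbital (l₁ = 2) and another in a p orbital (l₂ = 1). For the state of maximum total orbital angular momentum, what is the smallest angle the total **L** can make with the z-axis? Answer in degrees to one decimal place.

The total orbital quantum number L ranges from |l₁ − l₂| to l₁ + l₂ in integer steps.
So L can be 1, 2, 3.
The maximum is L = 3, with |L_tot| = ℏ√(3·4) = 2√3 ℏ.
The minimum angle with z is arccos(3/√12) ≈ 30.0°.

θ_min ≈ 30.0°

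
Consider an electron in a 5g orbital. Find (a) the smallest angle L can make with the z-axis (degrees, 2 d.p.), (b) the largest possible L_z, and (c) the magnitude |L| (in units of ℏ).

The 5g subshell has l = 4.
cos θ_min = 4/√20, so θ_min ≈ 26.57°.
L_z,max = lℏ = 4ℏ.
|L| = ℏ√(4·5) = 2√5 ℏ ≈ 4.472ℏ.

θ_min ≈ 26.57°; L_z,max = 4ℏ; |L| = 2√5 ℏ ≈ 4.472ℏ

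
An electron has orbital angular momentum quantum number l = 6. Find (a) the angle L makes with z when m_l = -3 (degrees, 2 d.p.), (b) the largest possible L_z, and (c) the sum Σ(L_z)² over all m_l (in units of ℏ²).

θ(m_l=-3) ≈ 117.58°; L_z,max = 6ℏ; Σ(L_z)² = 182 ℏ²

For m_l = -3: cos θ = -3/√42, θ ≈ 117.58°.
L_z,max = lℏ = 6ℏ.
Σ m_l² = 182, so Σ(L_z)² = 182 ℏ².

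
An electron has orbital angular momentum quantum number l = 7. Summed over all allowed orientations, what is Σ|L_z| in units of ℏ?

m_l ∈ {-7, -6, -5, -4, -3, -2, -1, 0, 1, 2, 3, 4, 5, 6, 7}.
Σ|m_l| = l(l+1) = 56.

Σ|L_z| = 56 ℏ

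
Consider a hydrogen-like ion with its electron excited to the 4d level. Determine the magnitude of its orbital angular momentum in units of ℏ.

The 4d level has l = 2.
|L| = ℏ√(l(l+1)) = ℏ√(2·3) = √6 ℏ

|L| = √6 ℏ ≈ 2.449ℏ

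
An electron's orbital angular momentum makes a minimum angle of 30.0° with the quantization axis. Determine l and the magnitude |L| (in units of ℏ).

l = 3, |L| = 2√3 ℏ ≈ 3.464ℏ

cos²θ_min = l/(l+1) = 0.7500.
Solving: l = 3.
Then |L| = ℏ√(3·4) = 2√3 ℏ.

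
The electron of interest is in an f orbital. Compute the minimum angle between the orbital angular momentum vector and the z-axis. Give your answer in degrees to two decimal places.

For an f orbital, l = 3.
|L| = √(l(l+1)) ℏ = 2√3 ℏ.
The smallest angle corresponds to the largest L_z, i.e. m_l = l = 3, giving L_z = 3ℏ.
cos θ_min = 3/√12, so θ_min ≈ 30.00°.

θ_min ≈ 30.00°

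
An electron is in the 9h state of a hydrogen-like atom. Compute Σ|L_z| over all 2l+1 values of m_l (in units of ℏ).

The 9h subshell has l = 5.
The allowed m_l values are -5, -4, -3, -2, -1, 0, 1, 2, 3, 4, 5.
Σ|m_l| = 2·5(5+1)/2 = 30.

Σ|L_z| = 30 ℏ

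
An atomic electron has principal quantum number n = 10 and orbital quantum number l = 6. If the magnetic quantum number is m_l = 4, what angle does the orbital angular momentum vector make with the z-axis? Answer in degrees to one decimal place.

|L| = ℏ√(l(l+1)) = √42 ℏ.
L_z = m_l ℏ = 4ℏ.
cos θ = L_z/|L| = 4/√42, so θ ≈ 51.9°.

θ ≈ 51.9°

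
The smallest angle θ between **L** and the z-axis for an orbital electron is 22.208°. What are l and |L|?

cos²θ_min = l/(l+1) = 0.8571.
Thus l = 0.8571/(1 − 0.8571) ≈ 6.
Then |L| = ℏ√(6·7) = √42 ℏ.

l = 6, |L| = √42 ℏ ≈ 6.481ℏ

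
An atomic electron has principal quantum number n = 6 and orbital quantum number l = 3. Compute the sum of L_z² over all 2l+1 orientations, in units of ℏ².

Σ(L_z)² = 28 ℏ²

m_l runs from −3 to 3, i.e. {-3, -2, -1, 0, 1, 2, 3}.
Σ m_l² = l(l+1)(2l+1)/3 = 3·4·7/3 = 28.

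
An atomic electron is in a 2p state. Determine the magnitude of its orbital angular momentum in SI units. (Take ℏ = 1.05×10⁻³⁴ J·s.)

|L| = 1.48×10⁻³⁴ J·s

The 2p subshell has l = 1.
|L| = ℏ√(l(l+1)) = ℏ√(1·2) = √2 ℏ
Numerically, |L| = 1.414 × (1.05×10⁻³⁴ J·s) = 1.48×10⁻³⁴ J·s.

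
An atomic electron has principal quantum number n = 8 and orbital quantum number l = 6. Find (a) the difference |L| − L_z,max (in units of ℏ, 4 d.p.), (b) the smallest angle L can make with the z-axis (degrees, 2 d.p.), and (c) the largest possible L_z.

|L| − L_z,max = (√42 − 6)ℏ ≈ 0.4807ℏ.
cos θ_min = 6/√42, so θ_min ≈ 22.21°.
L_z,max = lℏ = 6ℏ.

|L|−L_z,max ≈ 0.4807ℏ; θ_min ≈ 22.21°; L_z,max = 6ℏ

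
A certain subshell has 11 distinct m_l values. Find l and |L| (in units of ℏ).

11 = 2l + 1, so l = (11−1)/2 = 5.
Then |L| = √(l(l+1)) ℏ = √30 ℏ.

l = 5, |L| = √30 ℏ ≈ 5.477ℏ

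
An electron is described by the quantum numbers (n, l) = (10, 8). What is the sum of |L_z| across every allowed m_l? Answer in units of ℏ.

Σ|L_z| = 72 ℏ

The allowed m_l values are -8, -7, -6, -5, -4, -3, -2, -1, 0, 1, 2, 3, 4, 5, 6, 7, 8.
Σ|m_l| = 2·8(8+1)/2 = 72.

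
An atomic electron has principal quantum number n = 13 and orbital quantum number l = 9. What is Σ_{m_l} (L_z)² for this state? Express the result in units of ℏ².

Σ(L_z)² = 570 ℏ²

The allowed m_l values are -9, -8, -7, -6, -5, -4, -3, -2, -1, 0, 1, 2, 3, 4, 5, 6, 7, 8, 9.
Summing m² from −9 to 9: Σ m_l² = 570.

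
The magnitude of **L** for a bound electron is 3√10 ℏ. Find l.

|L| = ℏ√(l(l+1)), so l(l+1) = 90.
l² + l − 90 = 0 ⇒ l = 9.

l = 9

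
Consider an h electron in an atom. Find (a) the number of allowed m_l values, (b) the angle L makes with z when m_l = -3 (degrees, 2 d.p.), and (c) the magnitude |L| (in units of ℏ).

An h state has l = 5.
There are 2l+1 = 11 values of m_l.
For m_l = -3: cos θ = -3/√30, θ ≈ 123.21°.
|L| = ℏ√(5·6) = √30 ℏ ≈ 5.477ℏ.

11 values; θ(m_l=-3) ≈ 123.21°; |L| = √30 ℏ ≈ 5.477ℏ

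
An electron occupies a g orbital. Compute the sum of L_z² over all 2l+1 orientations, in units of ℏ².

G corresponds to l = 4.
m_l runs from −4 to 4, i.e. {-4, -3, -2, -1, 0, 1, 2, 3, 4}.
Σ m_l² = 2·(1 + 4 + 9 + 16) = 60.

Σ(L_z)² = 60 ℏ²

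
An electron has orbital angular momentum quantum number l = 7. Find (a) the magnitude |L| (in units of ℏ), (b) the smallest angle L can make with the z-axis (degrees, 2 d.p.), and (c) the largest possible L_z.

|L| = 2√14 ℏ ≈ 7.483ℏ; θ_min ≈ 20.70°; L_z,max = 7ℏ

|L| = ℏ√(7·8) = 2√14 ℏ ≈ 7.483ℏ.
cos θ_min = 7/√56, so θ_min ≈ 20.70°.
L_z,max = lℏ = 7ℏ.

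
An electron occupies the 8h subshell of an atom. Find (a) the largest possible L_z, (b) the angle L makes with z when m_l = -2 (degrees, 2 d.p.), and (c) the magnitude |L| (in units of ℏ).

8h means n = 8, l = 5.
L_z,max = lℏ = 5ℏ.
For m_l = -2: cos θ = -2/√30, θ ≈ 111.42°.
|L| = ℏ√(5·6) = √30 ℏ ≈ 5.477ℏ.

L_z,max = 5ℏ; θ(m_l=-2) ≈ 111.42°; |L| = √30 ℏ ≈ 5.477ℏ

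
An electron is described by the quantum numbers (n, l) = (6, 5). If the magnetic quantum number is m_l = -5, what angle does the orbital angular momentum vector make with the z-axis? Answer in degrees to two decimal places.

|L| = ℏ√(l(l+1)) = √30 ℏ.
L_z = m_l ℏ = −5ℏ.
cos θ = L_z/|L| = -5/√30, so θ ≈ 155.91°.

θ ≈ 155.91°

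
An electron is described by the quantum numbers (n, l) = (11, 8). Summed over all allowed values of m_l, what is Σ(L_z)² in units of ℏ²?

The allowed m_l values are -8, -7, -6, -5, -4, -3, -2, -1, 0, 1, 2, 3, 4, 5, 6, 7, 8.
Σ m_l² = l(l+1)(2l+1)/3 = 8·9·17/3 = 408.

Σ(L_z)² = 408 ℏ²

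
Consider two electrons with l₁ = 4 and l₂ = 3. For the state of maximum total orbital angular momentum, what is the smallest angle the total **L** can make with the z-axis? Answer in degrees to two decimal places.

The total orbital quantum number L ranges from |l₁ − l₂| to l₁ + l₂ in integer steps.
So L can be 1, 2, 3, 4, 5, 6, 7.
The maximum is L = 7, with |L_tot| = ℏ√(7·8) = 2√14 ℏ.
The minimum angle with z is arccos(7/√56) ≈ 20.70°.

θ_min ≈ 20.70°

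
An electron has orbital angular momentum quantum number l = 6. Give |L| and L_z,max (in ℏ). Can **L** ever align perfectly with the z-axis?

|L| = √42 ℏ ≈ 6.4807ℏ, while L_z,max = lℏ = 6ℏ.
Since |L| > L_z,max, the vector can never point exactly along z; the closest it comes is θ_min = arccos(6/√42) ≈ 22.2°.

No: L_z,max = 6ℏ < |L| = √42 ℏ ≈ 6.481ℏ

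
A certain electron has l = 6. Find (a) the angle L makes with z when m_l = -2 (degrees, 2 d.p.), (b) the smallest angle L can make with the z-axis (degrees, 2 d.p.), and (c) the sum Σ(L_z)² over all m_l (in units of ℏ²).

θ(m_l=-2) ≈ 107.98°; θ_min ≈ 22.21°; Σ(L_z)² = 182 ℏ²

For m_l = -2: cos θ = -2/√42, θ ≈ 107.98°.
cos θ_min = 6/√42, so θ_min ≈ 22.21°.
Σ m_l² = 182, so Σ(L_z)² = 182 ℏ².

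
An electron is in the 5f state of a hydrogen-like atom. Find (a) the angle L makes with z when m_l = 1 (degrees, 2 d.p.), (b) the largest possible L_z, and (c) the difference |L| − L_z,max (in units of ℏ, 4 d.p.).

θ(m_l=1) ≈ 73.22°; L_z,max = 3ℏ; |L|−L_z,max ≈ 0.4641ℏ

For 5f, l = 3.
For m_l = 1: cos θ = 1/√12, θ ≈ 73.22°.
L_z,max = lℏ = 3ℏ.
|L| − L_z,max = (2√3 − 3)ℏ ≈ 0.4641ℏ.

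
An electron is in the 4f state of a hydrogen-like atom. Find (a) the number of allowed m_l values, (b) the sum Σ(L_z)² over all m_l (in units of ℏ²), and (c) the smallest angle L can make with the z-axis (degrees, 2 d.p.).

7 values; Σ(L_z)² = 28 ℏ²; θ_min ≈ 30.00°

The 4f subshell has l = 3.
There are 2l+1 = 7 values of m_l.
Σ m_l² = 28, so Σ(L_z)² = 28 ℏ².
cos θ_min = 3/√12, so θ_min ≈ 30.00°.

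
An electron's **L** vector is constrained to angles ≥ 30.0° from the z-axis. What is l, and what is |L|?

l = 3, |L| = 2√3 ℏ ≈ 3.464ℏ

At minimum angle, m_l = l, so cos θ = l/√(l(l+1)); cos²θ = l/(l+1) = 0.7500.
l = cos²θ/sin²θ ≈ 3.
Then |L| = ℏ√(3·4) = 2√3 ℏ.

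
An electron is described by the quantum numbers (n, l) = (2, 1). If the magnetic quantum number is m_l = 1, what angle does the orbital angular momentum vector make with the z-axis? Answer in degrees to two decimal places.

θ ≈ 45.00°

|L| = ℏ√(l(l+1)) = √2 ℏ.
L_z = m_l ℏ = 1ℏ.
cos θ = L_z/|L| = 1/√2, so θ ≈ 45.00°.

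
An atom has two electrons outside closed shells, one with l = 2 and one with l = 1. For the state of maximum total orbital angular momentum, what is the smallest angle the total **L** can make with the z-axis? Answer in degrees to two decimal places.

By the triangle rule, |l₁ − l₂| ≤ L ≤ l₁ + l₂.
Allowed values: L = 1, 2, 3.
The maximum is L = 3, with |L_tot| = ℏ√(3·4) = 2√3 ℏ.
The minimum angle with z is arccos(3/√12) ≈ 30.00°.

θ_min ≈ 30.00°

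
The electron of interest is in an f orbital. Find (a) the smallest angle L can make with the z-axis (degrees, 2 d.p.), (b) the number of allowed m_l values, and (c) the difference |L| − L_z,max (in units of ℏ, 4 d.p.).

θ_min ≈ 30.00°; 7 values; |L|−L_z,max ≈ 0.4641ℏ

The letter f corresponds to l = 3.
cos θ_min = 3/√12, so θ_min ≈ 30.00°.
There are 2l+1 = 7 values of m_l.
|L| − L_z,max = (2√3 − 3)ℏ ≈ 0.4641ℏ.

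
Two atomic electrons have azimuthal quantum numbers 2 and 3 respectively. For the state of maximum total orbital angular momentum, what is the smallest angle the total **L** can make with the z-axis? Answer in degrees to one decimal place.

θ_min ≈ 24.1°

By the triangle rule, |l₁ − l₂| ≤ L ≤ l₁ + l₂.
L ∈ {1, 2, 3, 4, 5}.
The maximum is L = 5, with |L_tot| = ℏ√(5·6) = √30 ℏ.
The minimum angle with z is arccos(5/√30) ≈ 24.1°.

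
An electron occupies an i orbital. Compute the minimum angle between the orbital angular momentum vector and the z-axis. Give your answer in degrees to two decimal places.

θ_min ≈ 22.21°

An i state has l = 6.
|L| = √(l(l+1)) ℏ = √42 ℏ.
The smallest angle corresponds to the largest L_z, i.e. m_l = l = 6, giving L_z = 6ℏ.
cos θ_min = 6/√42, so θ_min ≈ 22.21°.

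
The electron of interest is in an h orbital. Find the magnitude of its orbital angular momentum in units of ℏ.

|L| = √30 ℏ ≈ 5.477ℏ

An h state has l = 5.
|L| = ℏ√(l(l+1)) = ℏ√(5·6) = √30 ℏ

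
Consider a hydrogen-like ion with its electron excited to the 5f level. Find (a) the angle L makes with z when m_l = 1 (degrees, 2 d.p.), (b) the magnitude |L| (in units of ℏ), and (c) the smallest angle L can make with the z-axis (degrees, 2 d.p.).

The 5f level has l = 3.
For m_l = 1: cos θ = 1/√12, θ ≈ 73.22°.
|L| = ℏ√(3·4) = 2√3 ℏ ≈ 3.464ℏ.
cos θ_min = 3/√12, so θ_min ≈ 30.00°.

θ(m_l=1) ≈ 73.22°; |L| = 2√3 ℏ ≈ 3.464ℏ; θ_min ≈ 30.00°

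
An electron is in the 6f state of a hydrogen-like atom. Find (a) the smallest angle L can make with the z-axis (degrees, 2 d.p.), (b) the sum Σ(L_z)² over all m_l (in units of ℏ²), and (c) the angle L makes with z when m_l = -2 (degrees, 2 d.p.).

For 6f, l = 3.
cos θ_min = 3/√12, so θ_min ≈ 30.00°.
Σ m_l² = 28, so Σ(L_z)² = 28 ℏ².
For m_l = -2: cos θ = -2/√12, θ ≈ 125.26°.

θ_min ≈ 30.00°; Σ(L_z)² = 28 ℏ²; θ(m_l=-2) ≈ 125.26°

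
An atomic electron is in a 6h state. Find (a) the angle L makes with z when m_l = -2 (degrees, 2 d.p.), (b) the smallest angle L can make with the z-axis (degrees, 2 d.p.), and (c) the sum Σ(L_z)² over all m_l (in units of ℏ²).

θ(m_l=-2) ≈ 111.42°; θ_min ≈ 24.09°; Σ(L_z)² = 110 ℏ²

6h means n = 6, l = 5.
For m_l = -2: cos θ = -2/√30, θ ≈ 111.42°.
cos θ_min = 5/√30, so θ_min ≈ 24.09°.
Σ m_l² = 110, so Σ(L_z)² = 110 ℏ².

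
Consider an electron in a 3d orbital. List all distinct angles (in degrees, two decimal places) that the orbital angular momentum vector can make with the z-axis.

θ ∈ {35.26°, 65.91°, 90.00°, 114.09°, 144.74°}

3d means n = 3, l = 2.
|L|² = l(l+1)ℏ² = 6ℏ², so |L| = √6 ℏ.
cos θ = m_l/√6 for each m_l ∈ {-2, -1, 0, 1, 2}.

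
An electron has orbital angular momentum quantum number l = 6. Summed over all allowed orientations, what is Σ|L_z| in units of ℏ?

Σ|L_z| = 42 ℏ

m_l ∈ {-6, -5, -4, -3, -2, -1, 0, 1, 2, 3, 4, 5, 6}.
Σ|m_l| = l(l+1) = 42.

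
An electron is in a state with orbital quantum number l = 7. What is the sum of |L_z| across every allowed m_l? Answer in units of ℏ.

The allowed m_l values are -7, -6, -5, -4, -3, -2, -1, 0, 1, 2, 3, 4, 5, 6, 7.
Σ|m_l| = l(l+1) = 56.

Σ|L_z| = 56 ℏ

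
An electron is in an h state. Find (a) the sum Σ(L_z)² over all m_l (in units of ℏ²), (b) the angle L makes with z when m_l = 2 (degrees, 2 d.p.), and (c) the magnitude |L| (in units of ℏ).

For an h orbital, l = 5.
Σ m_l² = 110, so Σ(L_z)² = 110 ℏ².
For m_l = 2: cos θ = 2/√30, θ ≈ 68.58°.
|L| = ℏ√(5·6) = √30 ℏ ≈ 5.477ℏ.

Σ(L_z)² = 110 ℏ²; θ(m_l=2) ≈ 68.58°; |L| = √30 ℏ ≈ 5.477ℏ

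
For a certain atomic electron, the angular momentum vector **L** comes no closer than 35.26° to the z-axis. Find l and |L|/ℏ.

At minimum angle, m_l = l, so cos θ = l/√(l(l+1)); cos²θ = l/(l+1) = 0.6667.
l = cos²θ/sin²θ ≈ 2.
Then |L| = ℏ√(2·3) = √6 ℏ.

l = 2, |L| = √6 ℏ ≈ 2.449ℏ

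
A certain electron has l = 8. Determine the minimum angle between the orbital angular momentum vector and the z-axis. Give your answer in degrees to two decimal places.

θ_min ≈ 19.47°

|L| = ℏ√(l(l+1)) = 6√2 ℏ.
The smallest angle corresponds to the largest L_z, i.e. m_l = l = 8, giving L_z = 8ℏ.
cos θ_min = 8/√72, so θ_min ≈ 19.47°.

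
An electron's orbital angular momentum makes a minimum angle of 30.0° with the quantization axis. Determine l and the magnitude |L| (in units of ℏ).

cos²θ_min = l/(l+1) = 0.7500.
Thus l = 0.7500/(1 − 0.7500) ≈ 3.
Then |L| = ℏ√(3·4) = 2√3 ℏ.

l = 3, |L| = 2√3 ℏ ≈ 3.464ℏ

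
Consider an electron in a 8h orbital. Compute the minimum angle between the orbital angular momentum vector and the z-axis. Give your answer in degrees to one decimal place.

θ_min ≈ 24.1°

8h means n = 8, l = 5.
|L| = √(l(l+1)) ℏ = √30 ℏ.
The smallest angle corresponds to the largest L_z, i.e. m_l = l = 5, giving L_z = 5ℏ.
cos θ_min = 5/√30, so θ_min ≈ 24.1°.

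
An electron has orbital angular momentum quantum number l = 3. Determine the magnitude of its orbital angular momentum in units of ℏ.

|L| = 2√3 ℏ ≈ 3.464ℏ

|L| = ℏ√(l(l+1)) = ℏ√(3·4) = 2√3 ℏ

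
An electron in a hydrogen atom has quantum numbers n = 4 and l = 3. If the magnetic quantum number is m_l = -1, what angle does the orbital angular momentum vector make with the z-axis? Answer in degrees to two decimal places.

θ ≈ 106.78°

|L| = ℏ√(l(l+1)) = 2√3 ℏ.
L_z = m_l ℏ = −1ℏ.
cos θ = L_z/|L| = -1/√12, so θ ≈ 106.78°.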